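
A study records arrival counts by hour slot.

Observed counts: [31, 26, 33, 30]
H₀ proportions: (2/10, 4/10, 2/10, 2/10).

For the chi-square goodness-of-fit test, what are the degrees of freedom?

degrees of freedom = 3

df = k − 1 = 4 − 1 = 3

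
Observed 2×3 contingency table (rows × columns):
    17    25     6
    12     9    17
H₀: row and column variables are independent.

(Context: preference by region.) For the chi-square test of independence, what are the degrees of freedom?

df = (r−1)(c−1) = (2−1)·(3−1) = 2

degrees of freedom = 2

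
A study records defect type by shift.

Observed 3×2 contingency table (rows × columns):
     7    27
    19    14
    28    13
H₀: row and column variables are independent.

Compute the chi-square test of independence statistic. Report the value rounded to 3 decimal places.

Row totals [34, 33, 41], col totals [54, 54], n=108
χ² = (7−17.00)²/17.00 + (27−17.00)²/17.00 + (19−16.50)²/16.50 + (14−16.50)²/16.50 + (28−20.50)²/20.50 + (13−20.50)²/20.50 = 18.0101
df = 2

test statistic = 18.010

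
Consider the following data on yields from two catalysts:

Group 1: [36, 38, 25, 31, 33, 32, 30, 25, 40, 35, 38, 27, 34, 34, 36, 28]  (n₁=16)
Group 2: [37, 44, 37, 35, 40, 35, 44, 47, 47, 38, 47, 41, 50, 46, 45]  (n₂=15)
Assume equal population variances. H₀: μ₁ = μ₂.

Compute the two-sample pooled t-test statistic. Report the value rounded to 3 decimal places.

x̄₁=32.625, s₁=4.646, n₁=16
x̄₂=42.200, s₂=4.931, n₂=15
s_p² = [15·4.646² + 14·4.931²]/29 = 22.9017
SE = √(s_p²·(1/16+1/15)) = 1.7199
t = (32.625−42.200)/1.7199 = -5.5671
df = 29

test statistic = -5.567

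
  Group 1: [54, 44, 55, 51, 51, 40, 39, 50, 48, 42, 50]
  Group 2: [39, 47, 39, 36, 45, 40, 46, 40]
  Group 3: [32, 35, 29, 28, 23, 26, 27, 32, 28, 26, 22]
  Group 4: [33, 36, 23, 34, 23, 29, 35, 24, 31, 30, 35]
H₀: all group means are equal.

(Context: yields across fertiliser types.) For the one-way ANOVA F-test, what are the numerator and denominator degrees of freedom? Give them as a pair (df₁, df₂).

degrees of freedom = [3, 37]

k = 4 groups, N = 41 total
df = (k−1, N−k) = (4−1, 41−4) = (3, 37)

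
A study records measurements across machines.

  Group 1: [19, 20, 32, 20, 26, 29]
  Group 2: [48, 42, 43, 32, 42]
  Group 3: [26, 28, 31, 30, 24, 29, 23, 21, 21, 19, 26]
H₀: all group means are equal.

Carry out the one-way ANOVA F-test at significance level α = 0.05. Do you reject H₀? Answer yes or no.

reject H₀: yes

Group means [24.33, 41.40, 25.27], grand mean 28.682
SSB = Σnᵢ(x̄ᵢ−x̄)² = 1050.058; SSW = ΣΣ(x−x̄ᵢ)² = 444.715
MSB = 1050.058/2 = 525.0288; MSW = 444.715/19 = 23.4061
F = MSB/MSW = 22.4313
df = (2, 19)
p-value (upper-tail) = 0.00001
At α=0.05: p < α → reject H₀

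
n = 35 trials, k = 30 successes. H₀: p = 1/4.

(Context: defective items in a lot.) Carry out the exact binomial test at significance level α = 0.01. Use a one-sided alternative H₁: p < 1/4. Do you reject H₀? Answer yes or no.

Exact binomial: n=35, k=30, p₀=1/4=0.2500
P(X≤30) from Σ C(n,i)·p₀^i·(1−p₀)^(n−i)
p-value (one-sided, H₁ less) = 1.00000
At α=0.01: p ≥ α → fail to reject H₀

reject H₀: no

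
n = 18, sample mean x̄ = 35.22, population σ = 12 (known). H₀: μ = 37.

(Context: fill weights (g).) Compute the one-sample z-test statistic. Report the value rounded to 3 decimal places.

SE = σ/√n = 12/√18 = 2.8284
z = (x̄−μ₀)/SE = (35.22−37)/2.8284 = -0.6293

test statistic = -0.629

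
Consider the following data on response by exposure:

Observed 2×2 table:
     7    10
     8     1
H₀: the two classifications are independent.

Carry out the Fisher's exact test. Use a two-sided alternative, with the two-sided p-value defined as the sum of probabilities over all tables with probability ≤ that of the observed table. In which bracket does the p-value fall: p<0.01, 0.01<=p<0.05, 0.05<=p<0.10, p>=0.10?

p-value bracket: 0.01<=p<0.05

Margins: r₁=17, r₂=9, c₁=15, c₂=11, n=26
p_obs = C(17,7)·C(9,8)/C(26,15); sum pmf over tables with pmf ≤ p_obs
p-value (two-sided) = 0.03616
→ bracket: 0.01<=p<0.05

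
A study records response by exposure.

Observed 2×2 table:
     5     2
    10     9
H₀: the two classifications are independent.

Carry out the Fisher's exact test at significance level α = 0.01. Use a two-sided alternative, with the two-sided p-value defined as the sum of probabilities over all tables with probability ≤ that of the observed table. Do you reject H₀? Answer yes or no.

Margins: r₁=7, r₂=19, c₁=15, c₂=11, n=26
p_obs = C(7,5)·C(19,10)/C(26,15); sum pmf over tables with pmf ≤ p_obs
p-value (two-sided) = 0.65761
At α=0.01: p ≥ α → fail to reject H₀

reject H₀: no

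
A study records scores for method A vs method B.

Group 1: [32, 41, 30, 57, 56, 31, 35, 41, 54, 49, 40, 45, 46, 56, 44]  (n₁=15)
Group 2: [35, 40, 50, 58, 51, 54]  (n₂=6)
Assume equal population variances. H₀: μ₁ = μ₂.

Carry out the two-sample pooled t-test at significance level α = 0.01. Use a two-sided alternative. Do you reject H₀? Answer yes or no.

reject H₀: no

x̄₁=43.800, s₁=9.298, n₁=15
x̄₂=48.000, s₂=8.741, n₂=6
s_p² = [14·9.298² + 5·8.741²]/19 = 83.8105
SE = √(s_p²·(1/15+1/6)) = 4.4222
t = (43.800−48.000)/4.4222 = -0.9498
df = 19
p-value (two-sided) = 0.35416
At α=0.01: p ≥ α → fail to reject H₀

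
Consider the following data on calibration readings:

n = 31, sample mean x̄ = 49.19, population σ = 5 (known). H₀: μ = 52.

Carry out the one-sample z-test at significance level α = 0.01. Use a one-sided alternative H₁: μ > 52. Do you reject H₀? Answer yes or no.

SE = σ/√n = 5/√31 = 0.8980
z = (x̄−μ₀)/SE = (49.19−52)/0.8980 = -3.1291
p-value (one-sided, H₁ greater) = 0.99912
At α=0.01: p ≥ α → fail to reject H₀

reject H₀: no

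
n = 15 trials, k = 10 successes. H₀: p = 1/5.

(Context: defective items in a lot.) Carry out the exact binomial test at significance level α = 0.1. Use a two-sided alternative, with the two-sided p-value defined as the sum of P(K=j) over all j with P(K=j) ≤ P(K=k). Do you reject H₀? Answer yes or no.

Exact binomial: n=15, k=10, p₀=1/5=0.2000
P(X=j) = C(n,j)·p₀^j·(1−p₀)^(n−j); p = Σ P(X=j) over j with P(X=j) ≤ P(X=10)
p-value (two-sided) = 0.00011
At α=0.1: p < α → reject H₀

reject H₀: yes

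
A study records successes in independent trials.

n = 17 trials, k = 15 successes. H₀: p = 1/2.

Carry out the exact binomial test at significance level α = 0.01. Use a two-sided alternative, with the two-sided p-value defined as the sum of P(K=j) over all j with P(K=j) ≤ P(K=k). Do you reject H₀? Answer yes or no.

reject H₀: yes

Exact binomial: n=17, k=15, p₀=1/2=0.5000
P(X=j) = C(n,j)·p₀^j·(1−p₀)^(n−j); p = Σ P(X=j) over j with P(X=j) ≤ P(X=15)
p-value (two-sided) = 0.00235
At α=0.01: p < α → reject H₀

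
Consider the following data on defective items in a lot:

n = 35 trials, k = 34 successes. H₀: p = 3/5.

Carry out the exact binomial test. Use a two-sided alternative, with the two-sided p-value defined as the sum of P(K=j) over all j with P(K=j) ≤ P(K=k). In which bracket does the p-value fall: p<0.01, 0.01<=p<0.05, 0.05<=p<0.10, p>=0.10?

p-value bracket: p<0.01

Exact binomial: n=35, k=34, p₀=3/5=0.6000
P(X=j) = C(n,j)·p₀^j·(1−p₀)^(n−j); p = Σ P(X=j) over j with P(X=j) ≤ P(X=34)
p-value (two-sided) = 0.00000
→ bracket: p<0.01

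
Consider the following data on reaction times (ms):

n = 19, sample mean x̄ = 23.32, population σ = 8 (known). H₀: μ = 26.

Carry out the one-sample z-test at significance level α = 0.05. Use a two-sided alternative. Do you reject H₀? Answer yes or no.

SE = σ/√n = 8/√19 = 1.8353
z = (x̄−μ₀)/SE = (23.32−26)/1.8353 = -1.4602
p-value (two-sided) = 0.14423
At α=0.05: p ≥ α → fail to reject H₀

reject H₀: no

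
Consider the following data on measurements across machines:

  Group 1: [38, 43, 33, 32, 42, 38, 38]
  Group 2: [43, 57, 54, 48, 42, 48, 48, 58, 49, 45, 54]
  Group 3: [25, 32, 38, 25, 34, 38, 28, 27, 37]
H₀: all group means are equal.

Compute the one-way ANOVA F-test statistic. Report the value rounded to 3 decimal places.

Group means [37.71, 49.64, 31.56], grand mean 40.519
SSB = Σnᵢ(x̄ᵢ−x̄)² = 1692.544; SSW = ΣΣ(x−x̄ᵢ)² = 634.196
MSB = 1692.544/2 = 846.2722; MSW = 634.196/24 = 26.4248
F = MSB/MSW = 32.0256
df = (2, 24)

test statistic = 32.026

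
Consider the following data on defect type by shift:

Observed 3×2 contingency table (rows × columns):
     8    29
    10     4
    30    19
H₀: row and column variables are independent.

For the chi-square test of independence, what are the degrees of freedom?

df = (r−1)(c−1) = (3−1)·(2−1) = 2

degrees of freedom = 2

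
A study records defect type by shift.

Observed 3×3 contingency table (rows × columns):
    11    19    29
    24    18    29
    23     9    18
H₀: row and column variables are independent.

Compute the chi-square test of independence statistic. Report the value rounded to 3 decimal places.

Row totals [59, 71, 50], col totals [58, 46, 76], n=180
χ² = (11−19.01)²/19.01 + (19−15.08)²/15.08 + (29−24.91)²/24.91 + (24−22.88)²/22.88 + (18−18.14)²/18.14 + (29−29.98)²/29.98 + (23−16.11)²/16.11 + (9−12.78)²/12.78 + (18−21.11)²/21.11 = 9.6763
df = 4

test statistic = 9.676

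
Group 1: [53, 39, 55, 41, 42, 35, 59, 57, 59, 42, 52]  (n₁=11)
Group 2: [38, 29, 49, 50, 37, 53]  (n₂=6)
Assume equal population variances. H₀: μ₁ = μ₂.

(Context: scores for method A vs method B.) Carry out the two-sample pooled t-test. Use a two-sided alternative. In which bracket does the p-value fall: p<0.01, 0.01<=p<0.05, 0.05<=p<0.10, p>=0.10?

p-value bracket: p>=0.10

x̄₁=48.545, s₁=8.836, n₁=11
x̄₂=42.667, s₂=9.395, n₂=6
s_p² = [10·8.836² + 5·9.395²]/15 = 81.4707
SE = √(s_p²·(1/11+1/6)) = 4.5809
t = (48.545−42.667)/4.5809 = 1.2833
df = 15
p-value (two-sided) = 0.21885
→ bracket: p>=0.10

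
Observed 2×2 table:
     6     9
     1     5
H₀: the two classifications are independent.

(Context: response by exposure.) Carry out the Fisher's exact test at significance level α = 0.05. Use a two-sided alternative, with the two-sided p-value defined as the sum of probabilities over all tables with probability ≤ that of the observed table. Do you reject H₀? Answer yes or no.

Margins: r₁=15, r₂=6, c₁=7, c₂=14, n=21
p_obs = C(15,6)·C(6,1)/C(21,7); sum pmf over tables with pmf ≤ p_obs
p-value (two-sided) = 0.61262
At α=0.05: p ≥ α → fail to reject H₀

reject H₀: no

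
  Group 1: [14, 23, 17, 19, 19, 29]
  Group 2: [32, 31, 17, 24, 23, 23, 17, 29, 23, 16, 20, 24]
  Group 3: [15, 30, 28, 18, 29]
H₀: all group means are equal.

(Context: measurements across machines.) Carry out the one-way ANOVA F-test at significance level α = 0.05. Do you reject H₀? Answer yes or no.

reject H₀: no

Group means [20.17, 23.25, 24.00], grand mean 22.609
SSB = Σnᵢ(x̄ᵢ−x̄)² = 50.395; SSW = ΣΣ(x−x̄ᵢ)² = 643.083
MSB = 50.395/2 = 25.1975; MSW = 643.083/20 = 32.1542
F = MSB/MSW = 0.7836
df = (2, 20)
p-value (upper-tail) = 0.47027
At α=0.05: p ≥ α → fail to reject H₀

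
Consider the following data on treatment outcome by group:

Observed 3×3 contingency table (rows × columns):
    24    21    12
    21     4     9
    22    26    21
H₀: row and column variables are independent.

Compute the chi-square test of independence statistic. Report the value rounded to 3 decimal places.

test statistic = 11.390

Row totals [57, 34, 69], col totals [67, 51, 42], n=160
χ² = (24−23.87)²/23.87 + (21−18.17)²/18.17 + (12−14.96)²/14.96 + (21−14.24)²/14.24 + (4−10.84)²/10.84 + (9−8.93)²/8.93 + (22−28.89)²/28.89 + (26−21.99)²/21.99 + (21−18.11)²/18.11 = 11.3899
df = 4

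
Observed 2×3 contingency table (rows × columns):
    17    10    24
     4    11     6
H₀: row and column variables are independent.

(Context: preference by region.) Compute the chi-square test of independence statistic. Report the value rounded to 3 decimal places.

test statistic = 7.739

Row totals [51, 21], col totals [21, 21, 30], n=72
χ² = (17−14.88)²/14.88 + (10−14.88)²/14.88 + (24−21.25)²/21.25 + (4−6.12)²/6.12 + (11−6.12)²/6.12 + (6−8.75)²/8.75 = 7.7388
df = 2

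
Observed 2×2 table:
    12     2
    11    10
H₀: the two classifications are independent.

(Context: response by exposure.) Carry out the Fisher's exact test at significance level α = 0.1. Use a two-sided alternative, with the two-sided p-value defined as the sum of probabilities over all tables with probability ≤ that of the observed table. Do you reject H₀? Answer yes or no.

Margins: r₁=14, r₂=21, c₁=23, c₂=12, n=35
p_obs = C(14,12)·C(21,11)/C(35,23); sum pmf over tables with pmf ≤ p_obs
p-value (two-sided) = 0.06973
At α=0.1: p < α → reject H₀

reject H₀: yes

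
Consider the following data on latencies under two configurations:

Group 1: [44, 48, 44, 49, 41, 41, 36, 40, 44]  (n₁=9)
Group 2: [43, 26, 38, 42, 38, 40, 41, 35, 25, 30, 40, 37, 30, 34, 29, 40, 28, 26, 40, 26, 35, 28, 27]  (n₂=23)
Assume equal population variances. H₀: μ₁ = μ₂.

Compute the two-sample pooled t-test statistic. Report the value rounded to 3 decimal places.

x̄₁=43.000, s₁=4.031, n₁=9
x̄₂=33.826, s₂=6.147, n₂=23
s_p² = [8·4.031² + 22·6.147²]/30 = 32.0435
SE = √(s_p²·(1/9+1/23)) = 2.2257
t = (43.000−33.826)/2.2257 = 4.1219
df = 30

test statistic = 4.122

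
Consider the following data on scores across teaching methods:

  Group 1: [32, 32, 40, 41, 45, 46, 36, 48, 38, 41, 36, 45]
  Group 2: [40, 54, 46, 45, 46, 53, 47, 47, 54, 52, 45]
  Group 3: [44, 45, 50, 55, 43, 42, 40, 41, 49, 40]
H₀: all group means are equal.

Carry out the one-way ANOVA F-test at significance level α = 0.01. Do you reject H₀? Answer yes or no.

Group means [40.00, 48.09, 44.90], grand mean 44.182
SSB = Σnᵢ(x̄ᵢ−x̄)² = 383.100; SSW = ΣΣ(x−x̄ᵢ)² = 741.809
MSB = 383.100/2 = 191.5500; MSW = 741.809/30 = 24.7270
F = MSB/MSW = 7.7466
df = (2, 30)
p-value (upper-tail) = 0.00194
At α=0.01: p < α → reject H₀

reject H₀: yes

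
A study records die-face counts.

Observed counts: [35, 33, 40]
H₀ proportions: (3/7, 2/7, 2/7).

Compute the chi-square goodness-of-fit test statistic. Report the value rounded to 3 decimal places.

n = 108; E_i = n·p_i = [46.29, 30.86, 30.86]
χ² = (35−46.29)²/46.29 + (33−30.86)²/30.86 + (40−30.86)²/30.86 = 5.6096
df = 2

test statistic = 5.610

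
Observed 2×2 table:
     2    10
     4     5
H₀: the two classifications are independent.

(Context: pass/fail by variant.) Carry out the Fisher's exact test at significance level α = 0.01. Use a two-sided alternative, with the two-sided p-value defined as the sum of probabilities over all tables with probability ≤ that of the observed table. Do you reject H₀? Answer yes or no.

Margins: r₁=12, r₂=9, c₁=6, c₂=15, n=21
p_obs = C(12,2)·C(9,4)/C(21,6); sum pmf over tables with pmf ≤ p_obs
p-value (two-sided) = 0.33105
At α=0.01: p ≥ α → fail to reject H₀

reject H₀: no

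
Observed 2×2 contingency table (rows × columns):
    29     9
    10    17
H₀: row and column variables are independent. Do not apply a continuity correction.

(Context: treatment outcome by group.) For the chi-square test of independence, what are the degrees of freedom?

df = (r−1)(c−1) = (2−1)·(2−1) = 1

degrees of freedom = 1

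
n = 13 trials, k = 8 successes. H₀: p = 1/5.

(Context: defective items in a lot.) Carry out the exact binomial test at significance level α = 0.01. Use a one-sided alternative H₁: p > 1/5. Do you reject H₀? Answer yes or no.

Exact binomial: n=13, k=8, p₀=1/5=0.2000
P(X≥8) from Σ C(n,i)·p₀^i·(1−p₀)^(n−i)
p-value (one-sided, H₁ greater) = 0.00125
At α=0.01: p < α → reject H₀

reject H₀: yes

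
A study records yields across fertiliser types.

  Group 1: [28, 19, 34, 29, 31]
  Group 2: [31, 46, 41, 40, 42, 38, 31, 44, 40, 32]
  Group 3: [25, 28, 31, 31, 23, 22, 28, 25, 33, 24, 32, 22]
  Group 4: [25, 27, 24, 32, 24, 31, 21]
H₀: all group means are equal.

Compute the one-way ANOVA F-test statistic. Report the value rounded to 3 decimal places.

test statistic = 14.104

Group means [28.20, 38.50, 27.00, 26.29], grand mean 30.412
SSB = Σnᵢ(x̄ᵢ−x̄)² = 937.507; SSW = ΣΣ(x−x̄ᵢ)² = 664.729
MSB = 937.507/3 = 312.5022; MSW = 664.729/30 = 22.1576
F = MSB/MSW = 14.1036
df = (3, 30)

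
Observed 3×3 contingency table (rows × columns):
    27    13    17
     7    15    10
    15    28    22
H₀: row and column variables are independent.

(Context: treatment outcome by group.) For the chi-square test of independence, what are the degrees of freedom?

df = (r−1)(c−1) = (3−1)·(3−1) = 4

degrees of freedom = 4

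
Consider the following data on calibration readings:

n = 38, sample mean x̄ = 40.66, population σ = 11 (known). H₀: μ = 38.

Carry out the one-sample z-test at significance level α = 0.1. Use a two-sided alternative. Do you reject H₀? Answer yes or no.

SE = σ/√n = 11/√38 = 1.7844
z = (x̄−μ₀)/SE = (40.66−38)/1.7844 = 1.4907
p-value (two-sided) = 0.13605
At α=0.1: p ≥ α → fail to reject H₀

reject H₀: no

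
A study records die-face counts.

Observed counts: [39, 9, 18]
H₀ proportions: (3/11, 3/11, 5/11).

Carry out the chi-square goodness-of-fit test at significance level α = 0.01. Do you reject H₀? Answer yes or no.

n = 66; E_i = n·p_i = [18.00, 18.00, 30.00]
χ² = (39−18.00)²/18.00 + (9−18.00)²/18.00 + (18−30.00)²/30.00 = 33.8000
df = 2
p-value (upper-tail) = 0.00000
At α=0.01: p < α → reject H₀

reject H₀: yes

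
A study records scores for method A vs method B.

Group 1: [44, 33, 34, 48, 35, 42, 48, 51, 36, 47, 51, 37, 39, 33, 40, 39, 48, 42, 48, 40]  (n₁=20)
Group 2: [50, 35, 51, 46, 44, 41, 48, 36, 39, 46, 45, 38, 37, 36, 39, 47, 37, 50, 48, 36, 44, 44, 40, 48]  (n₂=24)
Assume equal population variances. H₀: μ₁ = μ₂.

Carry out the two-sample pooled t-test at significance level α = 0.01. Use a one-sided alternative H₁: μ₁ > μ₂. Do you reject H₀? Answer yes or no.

reject H₀: no

x̄₁=41.750, s₁=6.051, n₁=20
x̄₂=42.708, s₂=5.229, n₂=24
s_p² = [19·6.051² + 23·5.229²]/42 = 31.5407
SE = √(s_p²·(1/20+1/24)) = 1.7004
t = (41.750−42.708)/1.7004 = -0.5636
df = 42
p-value (one-sided, H₁ greater) = 0.71199
At α=0.01: p ≥ α → fail to reject H₀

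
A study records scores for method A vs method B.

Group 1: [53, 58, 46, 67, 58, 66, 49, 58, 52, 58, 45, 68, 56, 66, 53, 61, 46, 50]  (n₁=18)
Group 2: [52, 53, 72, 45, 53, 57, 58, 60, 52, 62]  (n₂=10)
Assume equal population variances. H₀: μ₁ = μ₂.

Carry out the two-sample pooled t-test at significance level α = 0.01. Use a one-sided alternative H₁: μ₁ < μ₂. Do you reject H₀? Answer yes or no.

reject H₀: no

x̄₁=56.111, s₁=7.459, n₁=18
x̄₂=56.400, s₂=7.321, n₂=10
s_p² = [17·7.459² + 9·7.321²]/26 = 54.9299
SE = √(s_p²·(1/18+1/10)) = 2.9231
t = (56.111−56.400)/2.9231 = -0.0988
df = 26
p-value (one-sided, H₁ less) = 0.46102
At α=0.01: p ≥ α → fail to reject H₀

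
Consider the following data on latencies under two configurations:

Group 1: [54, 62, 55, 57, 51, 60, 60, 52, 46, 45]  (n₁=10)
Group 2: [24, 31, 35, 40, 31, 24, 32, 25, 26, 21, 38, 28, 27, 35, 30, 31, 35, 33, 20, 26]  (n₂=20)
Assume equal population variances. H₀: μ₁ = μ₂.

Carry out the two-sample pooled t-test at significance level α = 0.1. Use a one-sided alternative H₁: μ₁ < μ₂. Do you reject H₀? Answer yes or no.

reject H₀: no

x̄₁=54.200, s₁=5.808, n₁=10
x̄₂=29.600, s₂=5.500, n₂=20
s_p² = [9·5.808² + 19·5.500²]/28 = 31.3714
SE = √(s_p²·(1/10+1/20)) = 2.1693
t = (54.200−29.600)/2.1693 = 11.3402
df = 28
p-value (one-sided, H₁ less) = 1.00000
At α=0.1: p ≥ α → fail to reject H₀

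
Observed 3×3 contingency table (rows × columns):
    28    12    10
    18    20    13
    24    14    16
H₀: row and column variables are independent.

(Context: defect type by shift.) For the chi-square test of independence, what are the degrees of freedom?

degrees of freedom = 4

df = (r−1)(c−1) = (3−1)·(3−1) = 4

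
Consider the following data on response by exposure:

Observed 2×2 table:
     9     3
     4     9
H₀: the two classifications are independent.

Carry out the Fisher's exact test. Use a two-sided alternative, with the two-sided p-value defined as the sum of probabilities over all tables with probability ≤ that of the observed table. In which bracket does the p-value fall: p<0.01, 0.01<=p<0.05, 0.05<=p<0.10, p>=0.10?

Margins: r₁=12, r₂=13, c₁=13, c₂=12, n=25
p_obs = C(12,9)·C(13,4)/C(25,13); sum pmf over tables with pmf ≤ p_obs
p-value (two-sided) = 0.04718
→ bracket: 0.01<=p<0.05

p-value bracket: 0.01<=p<0.05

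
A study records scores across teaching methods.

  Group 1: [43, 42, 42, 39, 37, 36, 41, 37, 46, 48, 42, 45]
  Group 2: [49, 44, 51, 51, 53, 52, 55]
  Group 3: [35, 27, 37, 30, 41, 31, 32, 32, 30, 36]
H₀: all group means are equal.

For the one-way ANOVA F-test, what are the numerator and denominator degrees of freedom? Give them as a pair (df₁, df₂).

k = 3 groups, N = 29 total
df = (k−1, N−k) = (3−1, 29−3) = (2, 26)

degrees of freedom = [2, 26]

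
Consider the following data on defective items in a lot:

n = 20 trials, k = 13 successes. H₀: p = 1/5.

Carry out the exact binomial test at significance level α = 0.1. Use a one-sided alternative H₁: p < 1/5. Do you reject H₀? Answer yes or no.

reject H₀: no

Exact binomial: n=20, k=13, p₀=1/5=0.2000
P(X≤13) from Σ C(n,i)·p₀^i·(1−p₀)^(n−i)
p-value (one-sided, H₁ less) = 1.00000
At α=0.1: p ≥ α → fail to reject H₀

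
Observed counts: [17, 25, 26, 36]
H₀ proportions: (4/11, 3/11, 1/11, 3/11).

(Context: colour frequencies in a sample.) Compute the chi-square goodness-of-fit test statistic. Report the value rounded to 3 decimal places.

test statistic = 42.869

n = 104; E_i = n·p_i = [37.82, 28.36, 9.45, 28.36]
χ² = (17−37.82)²/37.82 + (25−28.36)²/28.36 + (26−9.45)²/9.45 + (36−28.36)²/28.36 = 42.8694
df = 3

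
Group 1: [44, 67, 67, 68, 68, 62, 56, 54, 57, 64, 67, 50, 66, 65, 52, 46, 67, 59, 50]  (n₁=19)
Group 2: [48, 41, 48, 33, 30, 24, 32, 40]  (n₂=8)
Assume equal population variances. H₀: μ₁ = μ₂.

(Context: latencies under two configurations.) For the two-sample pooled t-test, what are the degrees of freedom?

df = n₁ + n₂ − 2 = 19 + 8 − 2 = 25

degrees of freedom = 25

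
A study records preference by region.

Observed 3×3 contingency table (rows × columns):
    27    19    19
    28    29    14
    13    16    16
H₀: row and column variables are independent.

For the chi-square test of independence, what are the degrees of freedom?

degrees of freedom = 4

df = (r−1)(c−1) = (3−1)·(3−1) = 4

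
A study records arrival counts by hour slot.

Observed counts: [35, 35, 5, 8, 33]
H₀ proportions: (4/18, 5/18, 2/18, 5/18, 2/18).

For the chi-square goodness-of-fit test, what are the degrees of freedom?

df = k − 1 = 5 − 1 = 4

degrees of freedom = 4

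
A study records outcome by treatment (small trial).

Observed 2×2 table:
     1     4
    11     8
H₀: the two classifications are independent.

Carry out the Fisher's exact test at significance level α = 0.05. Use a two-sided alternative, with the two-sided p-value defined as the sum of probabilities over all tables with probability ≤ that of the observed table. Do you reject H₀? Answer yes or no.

reject H₀: no

Margins: r₁=5, r₂=19, c₁=12, c₂=12, n=24
p_obs = C(5,1)·C(19,11)/C(24,12); sum pmf over tables with pmf ≤ p_obs
p-value (two-sided) = 0.31677
At α=0.05: p ≥ α → fail to reject H₀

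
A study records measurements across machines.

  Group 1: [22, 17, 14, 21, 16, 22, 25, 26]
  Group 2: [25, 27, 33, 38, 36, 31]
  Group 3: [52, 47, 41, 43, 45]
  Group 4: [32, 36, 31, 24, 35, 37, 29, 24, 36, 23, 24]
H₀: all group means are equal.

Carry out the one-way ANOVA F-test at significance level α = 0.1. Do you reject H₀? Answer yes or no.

reject H₀: yes

Group means [20.38, 31.67, 45.60, 30.09], grand mean 30.400
SSB = Σnᵢ(x̄ᵢ−x̄)² = 1969.883; SSW = ΣΣ(x−x̄ᵢ)² = 637.317
MSB = 1969.883/3 = 656.6275; MSW = 637.317/26 = 24.5122
F = MSB/MSW = 26.7878
df = (3, 26)
p-value (upper-tail) = 0.00000
At α=0.1: p < α → reject H₀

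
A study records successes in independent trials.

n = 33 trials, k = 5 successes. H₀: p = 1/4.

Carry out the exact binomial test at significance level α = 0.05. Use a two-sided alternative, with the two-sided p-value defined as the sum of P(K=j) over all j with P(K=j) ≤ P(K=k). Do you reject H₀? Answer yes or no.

Exact binomial: n=33, k=5, p₀=1/4=0.2500
P(X=j) = C(n,j)·p₀^j·(1−p₀)^(n−j); p = Σ P(X=j) over j with P(X=j) ≤ P(X=5)
p-value (two-sided) = 0.23091
At α=0.05: p ≥ α → fail to reject H₀

reject H₀: no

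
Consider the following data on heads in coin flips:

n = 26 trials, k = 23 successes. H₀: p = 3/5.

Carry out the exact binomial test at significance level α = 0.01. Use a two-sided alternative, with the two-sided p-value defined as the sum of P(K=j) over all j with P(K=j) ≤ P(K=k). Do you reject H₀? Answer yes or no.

reject H₀: yes

Exact binomial: n=26, k=23, p₀=3/5=0.6000
P(X=j) = C(n,j)·p₀^j·(1−p₀)^(n−j); p = Σ P(X=j) over j with P(X=j) ≤ P(X=23)
p-value (two-sided) = 0.00224
At α=0.01: p < α → reject H₀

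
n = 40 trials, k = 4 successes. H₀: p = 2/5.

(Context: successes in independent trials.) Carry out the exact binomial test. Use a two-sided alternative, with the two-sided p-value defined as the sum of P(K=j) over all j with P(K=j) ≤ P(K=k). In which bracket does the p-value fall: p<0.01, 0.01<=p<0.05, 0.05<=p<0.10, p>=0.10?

p-value bracket: p<0.01

Exact binomial: n=40, k=4, p₀=2/5=0.4000
P(X=j) = C(n,j)·p₀^j·(1−p₀)^(n−j); p = Σ P(X=j) over j with P(X=j) ≤ P(X=4)
p-value (two-sided) = 0.00004
→ bracket: p<0.01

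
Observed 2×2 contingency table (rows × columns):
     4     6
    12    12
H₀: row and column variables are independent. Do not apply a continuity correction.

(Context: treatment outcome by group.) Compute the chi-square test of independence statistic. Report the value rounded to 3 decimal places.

test statistic = 0.283

Row totals [10, 24], col totals [16, 18], n=34
χ² = (4−4.71)²/4.71 + (6−5.29)²/5.29 + (12−11.29)²/11.29 + (12−12.71)²/12.71 = 0.2833
df = 1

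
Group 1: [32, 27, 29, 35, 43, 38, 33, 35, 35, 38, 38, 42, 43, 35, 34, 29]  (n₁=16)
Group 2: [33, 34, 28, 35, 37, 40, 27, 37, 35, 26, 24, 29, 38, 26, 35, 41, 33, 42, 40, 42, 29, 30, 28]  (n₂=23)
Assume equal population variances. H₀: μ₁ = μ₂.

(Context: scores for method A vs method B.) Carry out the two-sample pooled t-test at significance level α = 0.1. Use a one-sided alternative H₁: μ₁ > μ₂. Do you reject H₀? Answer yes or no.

x̄₁=35.375, s₁=4.843, n₁=16
x̄₂=33.435, s₂=5.623, n₂=23
s_p² = [15·4.843² + 22·5.623²]/37 = 28.3082
SE = √(s_p²·(1/16+1/23)) = 1.7321
t = (35.375−33.435)/1.7321 = 1.1202
df = 37
p-value (one-sided, H₁ greater) = 0.13493
At α=0.1: p ≥ α → fail to reject H₀

reject H₀: no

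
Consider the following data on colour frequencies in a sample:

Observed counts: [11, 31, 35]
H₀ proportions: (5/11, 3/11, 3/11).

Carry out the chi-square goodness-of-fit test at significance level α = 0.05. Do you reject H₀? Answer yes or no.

reject H₀: yes

n = 77; E_i = n·p_i = [35.00, 21.00, 21.00]
χ² = (11−35.00)²/35.00 + (31−21.00)²/21.00 + (35−21.00)²/21.00 = 30.5524
df = 2
p-value (upper-tail) = 0.00000
At α=0.05: p < α → reject H₀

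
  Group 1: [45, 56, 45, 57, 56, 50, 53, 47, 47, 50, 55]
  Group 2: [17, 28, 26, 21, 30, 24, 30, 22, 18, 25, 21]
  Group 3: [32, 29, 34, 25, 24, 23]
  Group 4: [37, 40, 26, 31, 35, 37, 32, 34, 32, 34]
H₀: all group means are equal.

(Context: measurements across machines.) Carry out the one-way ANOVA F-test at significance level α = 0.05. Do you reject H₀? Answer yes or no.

reject H₀: yes

Group means [51.00, 23.82, 27.83, 33.80], grand mean 34.947
SSB = Σnᵢ(x̄ᵢ−x̄)² = 4513.825; SSW = ΣΣ(x−x̄ᵢ)² = 650.070
MSB = 4513.825/3 = 1504.6083; MSW = 650.070/34 = 19.1197
F = MSB/MSW = 78.6942
df = (3, 34)
p-value (upper-tail) = 0.00000
At α=0.05: p < α → reject H₀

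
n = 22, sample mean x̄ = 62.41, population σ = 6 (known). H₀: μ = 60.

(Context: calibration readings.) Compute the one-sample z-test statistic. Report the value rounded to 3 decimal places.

SE = σ/√n = 6/√22 = 1.2792
z = (x̄−μ₀)/SE = (62.41−60)/1.2792 = 1.8840

test statistic = 1.884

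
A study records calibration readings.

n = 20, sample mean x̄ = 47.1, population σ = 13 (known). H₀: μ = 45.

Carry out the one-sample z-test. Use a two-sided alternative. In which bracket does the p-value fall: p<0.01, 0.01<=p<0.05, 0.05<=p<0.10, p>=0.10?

p-value bracket: p>=0.10

SE = σ/√n = 13/√20 = 2.9069
z = (x̄−μ₀)/SE = (47.1−45)/2.9069 = 0.7224
p-value (two-sided) = 0.47004
→ bracket: p>=0.10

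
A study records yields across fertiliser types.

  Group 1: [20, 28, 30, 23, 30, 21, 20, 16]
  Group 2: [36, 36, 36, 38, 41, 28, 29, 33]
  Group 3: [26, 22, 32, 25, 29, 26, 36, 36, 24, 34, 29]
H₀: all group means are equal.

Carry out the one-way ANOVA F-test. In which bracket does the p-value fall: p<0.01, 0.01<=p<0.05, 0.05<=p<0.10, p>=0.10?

Group means [23.50, 34.62, 29.00], grand mean 29.037
SSB = Σnᵢ(x̄ᵢ−x̄)² = 495.088; SSW = ΣΣ(x−x̄ᵢ)² = 567.875
MSB = 495.088/2 = 247.5440; MSW = 567.875/24 = 23.6615
F = MSB/MSW = 10.4619
df = (2, 24)
p-value (upper-tail) = 0.00054
→ bracket: p<0.01

p-value bracket: p<0.01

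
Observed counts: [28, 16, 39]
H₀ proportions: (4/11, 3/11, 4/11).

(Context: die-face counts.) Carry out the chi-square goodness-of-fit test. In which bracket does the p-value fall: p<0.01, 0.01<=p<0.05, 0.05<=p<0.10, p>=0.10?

n = 83; E_i = n·p_i = [30.18, 22.64, 30.18]
χ² = (28−30.18)²/30.18 + (16−22.64)²/22.64 + (39−30.18)²/30.18 = 4.6797
df = 2
p-value (upper-tail) = 0.09634
→ bracket: 0.05<=p<0.10

p-value bracket: 0.05<=p<0.10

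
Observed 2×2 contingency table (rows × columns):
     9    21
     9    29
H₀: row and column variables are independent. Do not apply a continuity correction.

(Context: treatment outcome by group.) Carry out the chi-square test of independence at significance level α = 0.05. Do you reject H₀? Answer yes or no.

Row totals [30, 38], col totals [18, 50], n=68
χ² = (9−7.94)²/7.94 + (21−22.06)²/22.06 + (9−10.06)²/10.06 + (29−27.94)²/27.94 = 0.3436
df = 1
p-value (upper-tail) = 0.55777
At α=0.05: p ≥ α → fail to reject H₀

reject H₀: no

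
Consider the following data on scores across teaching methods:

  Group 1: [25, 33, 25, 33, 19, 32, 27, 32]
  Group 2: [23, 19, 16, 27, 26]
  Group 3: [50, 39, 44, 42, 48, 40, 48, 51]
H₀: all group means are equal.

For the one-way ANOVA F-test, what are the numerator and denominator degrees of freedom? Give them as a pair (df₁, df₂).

degrees of freedom = [2, 18]

k = 3 groups, N = 21 total
df = (k−1, N−k) = (3−1, 21−3) = (2, 18)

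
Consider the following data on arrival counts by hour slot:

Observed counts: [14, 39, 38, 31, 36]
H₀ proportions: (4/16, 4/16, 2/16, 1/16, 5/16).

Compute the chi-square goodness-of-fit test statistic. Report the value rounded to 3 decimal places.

n = 158; E_i = n·p_i = [39.50, 39.50, 19.75, 9.88, 49.38]
χ² = (14−39.50)²/39.50 + (39−39.50)²/39.50 + (38−19.75)²/19.75 + (31−9.88)²/9.88 + (36−49.38)²/49.38 = 82.1468
df = 4

test statistic = 82.147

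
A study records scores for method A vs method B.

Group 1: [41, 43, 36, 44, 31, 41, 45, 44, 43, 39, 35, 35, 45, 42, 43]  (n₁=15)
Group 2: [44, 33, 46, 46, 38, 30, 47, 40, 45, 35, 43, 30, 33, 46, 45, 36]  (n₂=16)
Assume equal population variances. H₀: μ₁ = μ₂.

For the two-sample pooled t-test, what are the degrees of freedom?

df = n₁ + n₂ − 2 = 15 + 16 − 2 = 29

degrees of freedom = 29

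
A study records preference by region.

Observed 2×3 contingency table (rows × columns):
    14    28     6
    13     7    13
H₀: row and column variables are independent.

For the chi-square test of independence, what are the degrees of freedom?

degrees of freedom = 2

df = (r−1)(c−1) = (2−1)·(3−1) = 2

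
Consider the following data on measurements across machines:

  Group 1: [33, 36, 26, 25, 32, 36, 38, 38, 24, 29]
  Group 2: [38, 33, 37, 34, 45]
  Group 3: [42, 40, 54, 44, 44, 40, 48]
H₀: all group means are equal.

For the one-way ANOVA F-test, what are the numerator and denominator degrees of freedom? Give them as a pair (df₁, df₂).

k = 3 groups, N = 22 total
df = (k−1, N−k) = (3−1, 22−3) = (2, 19)

degrees of freedom = [2, 19]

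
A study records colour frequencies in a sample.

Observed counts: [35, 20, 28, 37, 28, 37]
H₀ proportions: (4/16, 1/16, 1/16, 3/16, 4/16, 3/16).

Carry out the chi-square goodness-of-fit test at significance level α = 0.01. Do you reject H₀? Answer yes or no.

n = 185; E_i = n·p_i = [46.25, 11.56, 11.56, 34.69, 46.25, 34.69]
χ² = (35−46.25)²/46.25 + (20−11.56)²/11.56 + (28−11.56)²/11.56 + (37−34.69)²/34.69 + (28−46.25)²/46.25 + (37−34.69)²/34.69 = 39.7712
df = 5
p-value (upper-tail) = 0.00000
At α=0.01: p < α → reject H₀

reject H₀: yes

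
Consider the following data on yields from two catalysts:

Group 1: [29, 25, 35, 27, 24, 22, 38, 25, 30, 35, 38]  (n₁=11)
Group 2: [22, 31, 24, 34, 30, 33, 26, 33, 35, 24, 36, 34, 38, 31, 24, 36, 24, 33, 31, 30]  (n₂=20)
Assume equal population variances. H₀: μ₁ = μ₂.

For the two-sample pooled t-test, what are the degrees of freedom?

df = n₁ + n₂ − 2 = 11 + 20 − 2 = 29

degrees of freedom = 29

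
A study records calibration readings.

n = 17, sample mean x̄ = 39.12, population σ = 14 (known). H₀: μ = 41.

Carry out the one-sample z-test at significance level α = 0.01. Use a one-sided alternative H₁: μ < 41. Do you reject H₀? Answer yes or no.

SE = σ/√n = 14/√17 = 3.3955
z = (x̄−μ₀)/SE = (39.12−41)/3.3955 = -0.5537
p-value (one-sided, H₁ less) = 0.28990
At α=0.01: p ≥ α → fail to reject H₀

reject H₀: no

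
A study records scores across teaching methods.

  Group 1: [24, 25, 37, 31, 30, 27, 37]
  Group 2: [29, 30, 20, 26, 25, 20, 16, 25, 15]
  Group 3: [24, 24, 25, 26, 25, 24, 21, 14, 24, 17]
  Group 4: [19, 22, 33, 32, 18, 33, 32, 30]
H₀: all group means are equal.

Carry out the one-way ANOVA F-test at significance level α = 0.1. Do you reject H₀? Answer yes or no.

reject H₀: yes

Group means [30.14, 22.89, 22.40, 27.38], grand mean 25.294
SSB = Σnᵢ(x̄ᵢ−x̄)² = 335.038; SSW = ΣΣ(x−x̄ᵢ)² = 840.021
MSB = 335.038/3 = 111.6793; MSW = 840.021/30 = 28.0007
F = MSB/MSW = 3.9884
df = (3, 30)
p-value (upper-tail) = 0.01671
At α=0.1: p < α → reject H₀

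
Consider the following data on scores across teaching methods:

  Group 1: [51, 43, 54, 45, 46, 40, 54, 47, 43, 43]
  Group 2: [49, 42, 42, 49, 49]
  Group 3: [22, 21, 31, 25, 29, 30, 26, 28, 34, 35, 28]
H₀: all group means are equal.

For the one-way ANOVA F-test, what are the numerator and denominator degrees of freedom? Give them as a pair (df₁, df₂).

k = 3 groups, N = 26 total
df = (k−1, N−k) = (3−1, 26−3) = (2, 23)

degrees of freedom = [2, 23]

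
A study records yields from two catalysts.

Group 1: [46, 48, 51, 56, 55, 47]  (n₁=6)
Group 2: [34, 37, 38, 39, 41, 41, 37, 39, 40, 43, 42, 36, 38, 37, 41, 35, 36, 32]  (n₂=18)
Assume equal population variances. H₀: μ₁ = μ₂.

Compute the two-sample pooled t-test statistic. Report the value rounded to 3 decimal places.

test statistic = 8.036

x̄₁=50.500, s₁=4.231, n₁=6
x̄₂=38.111, s₂=2.928, n₂=18
s_p² = [5·4.231² + 17·2.928²]/22 = 10.6944
SE = √(s_p²·(1/6+1/18)) = 1.5416
t = (50.500−38.111)/1.5416 = 8.0364
df = 22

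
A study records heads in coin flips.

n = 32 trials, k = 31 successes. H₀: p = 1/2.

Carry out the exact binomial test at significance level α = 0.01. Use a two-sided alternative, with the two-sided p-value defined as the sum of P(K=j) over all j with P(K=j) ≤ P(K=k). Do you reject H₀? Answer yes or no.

reject H₀: yes

Exact binomial: n=32, k=31, p₀=1/2=0.5000
P(X=j) = C(n,j)·p₀^j·(1−p₀)^(n−j); p = Σ P(X=j) over j with P(X=j) ≤ P(X=31)
p-value (two-sided) = 0.00000
At α=0.01: p < α → reject H₀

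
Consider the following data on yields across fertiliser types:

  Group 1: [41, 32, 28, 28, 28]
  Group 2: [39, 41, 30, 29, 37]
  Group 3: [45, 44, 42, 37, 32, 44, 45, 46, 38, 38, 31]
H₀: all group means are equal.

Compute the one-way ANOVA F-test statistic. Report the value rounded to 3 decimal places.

Group means [31.40, 35.20, 40.18], grand mean 36.905
SSB = Σnᵢ(x̄ᵢ−x̄)² = 284.173; SSW = ΣΣ(x−x̄ᵢ)² = 527.636
MSB = 284.173/2 = 142.0866; MSW = 527.636/18 = 29.3131
F = MSB/MSW = 4.8472
df = (2, 18)

test statistic = 4.847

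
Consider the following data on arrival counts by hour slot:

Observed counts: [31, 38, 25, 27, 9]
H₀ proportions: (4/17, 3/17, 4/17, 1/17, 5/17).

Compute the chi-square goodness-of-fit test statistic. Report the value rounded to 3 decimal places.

n = 130; E_i = n·p_i = [30.59, 22.94, 30.59, 7.65, 38.24]
χ² = (31−30.59)²/30.59 + (38−22.94)²/22.94 + (25−30.59)²/30.59 + (27−7.65)²/7.65 + (9−38.24)²/38.24 = 82.2428
df = 4

test statistic = 82.243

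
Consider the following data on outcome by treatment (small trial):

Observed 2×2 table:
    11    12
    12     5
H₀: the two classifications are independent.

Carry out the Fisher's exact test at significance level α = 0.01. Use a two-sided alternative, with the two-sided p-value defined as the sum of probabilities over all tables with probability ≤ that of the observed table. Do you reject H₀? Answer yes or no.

Margins: r₁=23, r₂=17, c₁=23, c₂=17, n=40
p_obs = C(23,11)·C(17,12)/C(40,23); sum pmf over tables with pmf ≤ p_obs
p-value (two-sided) = 0.20245
At α=0.01: p ≥ α → fail to reject H₀

reject H₀: no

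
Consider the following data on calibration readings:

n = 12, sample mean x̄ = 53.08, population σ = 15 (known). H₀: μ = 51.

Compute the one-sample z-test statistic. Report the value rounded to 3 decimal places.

SE = σ/√n = 15/√12 = 4.3301
z = (x̄−μ₀)/SE = (53.08−51)/4.3301 = 0.4804

test statistic = 0.480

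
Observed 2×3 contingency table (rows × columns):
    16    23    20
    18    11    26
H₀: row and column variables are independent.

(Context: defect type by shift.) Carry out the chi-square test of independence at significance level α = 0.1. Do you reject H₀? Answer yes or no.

reject H₀: yes

Row totals [59, 55], col totals [34, 34, 46], n=114
χ² = (16−17.60)²/17.60 + (23−17.60)²/17.60 + (20−23.81)²/23.81 + (18−16.40)²/16.40 + (11−16.40)²/16.40 + (26−22.19)²/22.19 = 5.0014
df = 2
p-value (upper-tail) = 0.08203
At α=0.1: p < α → reject H₀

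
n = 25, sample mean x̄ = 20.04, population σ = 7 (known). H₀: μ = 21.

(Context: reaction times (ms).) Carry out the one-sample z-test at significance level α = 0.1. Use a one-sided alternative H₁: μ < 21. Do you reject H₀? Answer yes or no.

reject H₀: no

SE = σ/√n = 7/√25 = 1.4000
z = (x̄−μ₀)/SE = (20.04−21)/1.4000 = -0.6857
p-value (one-sided, H₁ less) = 0.24645
At α=0.1: p ≥ α → fail to reject H₀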